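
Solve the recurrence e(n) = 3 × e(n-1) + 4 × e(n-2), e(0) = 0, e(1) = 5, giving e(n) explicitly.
Recurrence: e(n) = 3 × e(n-1) + 4 × e(n-2), initial: e(0) = 0, e(1) = 5.
Characteristic equation: r² - 3r - 4 = 0, which factors as (r - 4)(r + 1) = 0, so r = 4, -1. General solution e(n) = A·4ⁿ + B·(-1)ⁿ. From e(0) = 0: A + B = 0. From e(1) = 5: 4A - 1B = 5. Solving gives A = 1, B = -1.

e(n) = 4ⁿ - (-1)ⁿ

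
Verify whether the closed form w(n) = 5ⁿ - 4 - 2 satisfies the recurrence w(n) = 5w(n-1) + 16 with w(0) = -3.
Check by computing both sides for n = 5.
From the recurrence with w(0) = -3:
  w(0) = -3, w(1) = 1, w(2) = 21, w(3) = 121, w(4) = 621, w(5) = 3121
  so the recurrence gives w(5) = 3121.
From the proposed closed form w(n) = 5ⁿ - 4 - 2:
  w(5) = 3119.
The recurrence gives 3121 but the closed form gives 3119, so the closed form does not satisfy the recurrence.

No, the closed form is incorrect.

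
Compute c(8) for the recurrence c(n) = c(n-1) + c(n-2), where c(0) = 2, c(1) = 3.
Computing the sequence terms:
2, 3, 5, 8, 13, 21, 34, 55, 89

89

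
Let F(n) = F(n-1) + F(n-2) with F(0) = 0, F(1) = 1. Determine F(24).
Computing the sequence terms:
0, 1, 1, 2, 3, 5, 8, 13, 21, 34, 55, 89, 144, 233, 377, 610, 987, 1597, 2584, 4181, 6765, 10946, 17711, 28657, 46368

46368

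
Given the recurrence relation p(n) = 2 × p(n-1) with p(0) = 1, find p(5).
Computing step by step:
p(0) = 1
p(1) = 2 × 1 = 2
p(2) = 2 × 2 = 4
p(3) = 2 × 4 = 8
p(4) = 2 × 8 = 16
p(5) = 2 × 16 = 32

32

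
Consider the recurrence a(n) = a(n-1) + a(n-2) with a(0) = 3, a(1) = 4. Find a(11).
Computing the sequence terms:
3, 4, 7, 11, 18, 29, 47, 76, 123, 199, 322, 521

521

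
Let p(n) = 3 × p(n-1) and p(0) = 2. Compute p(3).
Computing step by step:
p(0) = 2
p(1) = 3 × 2 = 6
p(2) = 3 × 6 = 18
p(3) = 3 × 18 = 54

54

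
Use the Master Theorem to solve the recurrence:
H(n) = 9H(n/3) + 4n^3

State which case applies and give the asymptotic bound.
Master Theorem template: H(n) = a·H(n/b) + f(n).
Here: a=9, b=3, f(n)=4n^3
Compute log_b(a) = log_3(9) = 2.
f(n) = 4n^3 = Ω(n^(2+ε)) with ε = 1, and the regularity condition holds (a·f(n/b) = (a/b^3)·f(n) with a/b^3 = 3^-1 < 1). Case 3: H(n) = Θ(f(n)) = Θ(n^3).

Case 3: H(n) = Θ(n^3)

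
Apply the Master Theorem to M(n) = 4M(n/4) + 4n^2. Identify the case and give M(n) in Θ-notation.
Master Theorem template: M(n) = a·M(n/b) + f(n).
Here: a=4, b=4, f(n)=4n^2
Compute log_b(a) = log_4(4) = 1.
f(n) = 4n^2 = Ω(n^(1+ε)) with ε = 1, and the regularity condition holds (a·f(n/b) = (a/b^2)·f(n) with a/b^2 = 4^-1 < 1). Case 3: M(n) = Θ(f(n)) = Θ(n^2).

Case 3: M(n) = Θ(n^2)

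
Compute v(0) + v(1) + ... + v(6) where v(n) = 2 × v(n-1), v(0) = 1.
Computing the sequence terms: 1, 2, 4, 8, 16, 32, 64
Adding these values together:

127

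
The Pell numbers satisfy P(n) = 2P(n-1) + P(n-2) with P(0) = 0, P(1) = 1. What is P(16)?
Computing the sequence terms:
0, 1, 2, 5, 12, 29, 70, 169, 408, 985, 2378, 5741, 13860, 33461, 80782, 195025, 470832

470832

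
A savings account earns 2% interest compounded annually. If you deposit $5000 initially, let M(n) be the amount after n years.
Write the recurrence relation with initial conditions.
Each year the balance grows by 2%, i.e. is multiplied by 1 + 2/100 = 1.02, so M(n) = 1.02 × M(n-1). The initial deposit gives M(0) = 5000.
Unrolling gives the closed form M(n) = 5000 × (1.02)ⁿ.

M(n) = 1.02 × M(n-1), M(0) = 5000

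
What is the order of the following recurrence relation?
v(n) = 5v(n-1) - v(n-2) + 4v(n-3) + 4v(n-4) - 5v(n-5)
The order is the largest lag k for which v(n-k) appears. Here the deepest term is v(n-5), so the order is 5.

Order 5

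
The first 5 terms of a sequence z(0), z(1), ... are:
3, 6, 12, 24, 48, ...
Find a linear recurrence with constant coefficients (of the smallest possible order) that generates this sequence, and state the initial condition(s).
Look for the lowest-order linear relation among consecutive terms.
Observation: each term is 2× the previous.
Check at n=2: 2·6 = 12. ✓

z(n) = 2 × z(n-1), z(0) = 3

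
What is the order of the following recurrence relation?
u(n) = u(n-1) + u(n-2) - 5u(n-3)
The order is the largest lag k for which u(n-k) appears. Here the deepest term is u(n-3), so the order is 3.

Order 3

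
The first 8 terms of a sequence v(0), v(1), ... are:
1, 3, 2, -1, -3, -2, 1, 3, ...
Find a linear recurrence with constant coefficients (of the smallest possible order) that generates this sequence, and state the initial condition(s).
Look for the lowest-order linear relation among consecutive terms.
Observation: v(n) - 1·v(n-1) - (-1)·v(n-2) = 0 holds for the shown terms, and no order-1 relation v(n) = α·v(n-1) + β fits.
Check at n=3: 1·2 + (-1)·3 = -1. ✓

v(n) = v(n-1) - v(n-2), v(0) = 1, v(1) = 3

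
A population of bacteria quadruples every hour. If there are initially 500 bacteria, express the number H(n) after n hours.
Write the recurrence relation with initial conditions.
Each hour multiplies the count by 4, so the count after n hours depends only on the count after n-1 hours: H(n) = 4 × H(n-1). The starting count gives H(0) = 500.
Unrolling n times gives the closed form H(n) = 500 × 4ⁿ.

H(n) = 4 × H(n-1), H(0) = 500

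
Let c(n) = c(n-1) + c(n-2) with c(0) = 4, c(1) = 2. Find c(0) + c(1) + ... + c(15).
Computing the sequence terms: 4, 2, 6, 8, 14, 22, 36, 58, 94, 152, 246, 398, 644, 1042, 1686, 2728
Adding these values together:

7140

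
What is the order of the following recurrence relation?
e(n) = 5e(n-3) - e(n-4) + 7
The order is the largest lag k for which e(n-k) appears. Here the deepest term is e(n-4) (the 7 term is non-homogeneous and does not affect the order), so the order is 4.

Order 4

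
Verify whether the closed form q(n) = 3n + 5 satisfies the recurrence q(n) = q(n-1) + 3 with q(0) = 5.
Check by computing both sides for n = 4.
From the recurrence with q(0) = 5:
  q(0) = 5, q(1) = 8, q(2) = 11, q(3) = 14, q(4) = 17
  so the recurrence gives q(4) = 17.
From the proposed closed form q(n) = 3n + 5:
  q(4) = 17.
Both sides give 17 at n = 4, and the initial condition(s) match, so the closed form is consistent.

Yes, the closed form is correct.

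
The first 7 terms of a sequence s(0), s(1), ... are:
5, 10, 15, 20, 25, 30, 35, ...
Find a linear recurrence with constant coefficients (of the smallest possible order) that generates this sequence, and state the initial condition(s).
Look for the lowest-order linear relation among consecutive terms.
Observation: consecutive differences are constant (= 5).
Check at n=2: 1·10 + 5 = 15. ✓

s(n) = s(n-1) + 5, s(0) = 5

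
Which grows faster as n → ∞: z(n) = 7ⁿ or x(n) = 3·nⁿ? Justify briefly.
Comparing growth rates:
Growth-rate hierarchy: log n ≺ any polynomial ≺ any exponential cⁿ (c>1) ≺ n! ≺ nⁿ.
super-exponential nⁿ dominates exponential base 7 asymptotically.

x(n) grows faster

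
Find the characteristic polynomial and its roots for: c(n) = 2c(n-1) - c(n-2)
Substitute c(n) = rⁿ and divide through by rⁿ⁻²: r² - 2r + 1 = 0
Factor: (r - 1)² = 0, so r = 1 (double root).
General solution: c(n) = (A + Bn)·1ⁿ

Characteristic: r² - 2r + 1 = 0, Roots: r = 1 (double root)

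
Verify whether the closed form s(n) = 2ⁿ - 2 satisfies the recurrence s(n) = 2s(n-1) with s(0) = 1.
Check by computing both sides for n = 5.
From the recurrence with s(0) = 1:
  s(0) = 1, s(1) = 2, s(2) = 4, s(3) = 8, s(4) = 16, s(5) = 32
  so the recurrence gives s(5) = 32.
From the proposed closed form s(n) = 2ⁿ - 2:
  s(5) = 30.
The recurrence gives 32 but the closed form gives 30, so the closed form does not satisfy the recurrence.

No, the closed form is incorrect.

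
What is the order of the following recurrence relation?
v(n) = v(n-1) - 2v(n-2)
The order is the largest lag k for which v(n-k) appears. Here the deepest term is v(n-2), so the order is 2.

Order 2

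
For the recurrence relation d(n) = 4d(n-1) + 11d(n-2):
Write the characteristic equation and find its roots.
Substitute d(n) = rⁿ and divide through by rⁿ⁻²: r² - 4r - 11 = 0
Discriminant: 4² + 4·11 = 60, not a perfect square, so by the quadratic formula r = (4 ± √60)/2.
General solution: d(n) = A·r₁ⁿ + B·r₂ⁿ where r₁,r₂ = (4 ± √60)/2

Characteristic: r² - 4r - 11 = 0, Roots: r = (4 ± √60)/2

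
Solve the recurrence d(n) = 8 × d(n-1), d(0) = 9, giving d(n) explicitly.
Recurrence: d(n) = 8 × d(n-1), initial: d(0) = 9.
Each term is 8 times the previous, so this is geometric with ratio 8. After n steps: d(n) = d(0)·8ⁿ = 9·8ⁿ.

d(n) = 9·8ⁿ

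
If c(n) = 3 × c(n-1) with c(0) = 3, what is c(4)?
Computing step by step:
c(0) = 3
c(1) = 3 × 3 = 9
c(2) = 3 × 9 = 27
c(3) = 3 × 27 = 81
c(4) = 3 × 81 = 243

243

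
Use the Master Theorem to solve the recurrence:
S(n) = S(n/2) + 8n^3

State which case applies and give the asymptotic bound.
Master Theorem template: S(n) = a·S(n/b) + f(n).
Here: a=1, b=2, f(n)=8n^3
Compute log_b(a) = log_2(1) = 0.
f(n) = 8n^3 = Ω(n^(0+ε)) with ε = 3, and the regularity condition holds (a·f(n/b) = (a/b^3)·f(n) with a/b^3 = 2^-3 < 1). Case 3: S(n) = Θ(f(n)) = Θ(n^3).

Case 3: S(n) = Θ(n^3)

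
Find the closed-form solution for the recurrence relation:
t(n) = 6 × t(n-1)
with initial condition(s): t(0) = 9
Recurrence: t(n) = 6 × t(n-1), initial: t(0) = 9.
Each term is 6 times the previous, so this is geometric with ratio 6. After n steps: t(n) = t(0)·6ⁿ = 9·6ⁿ.

t(n) = 9·6ⁿ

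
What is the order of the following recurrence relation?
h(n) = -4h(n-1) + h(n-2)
The order is the largest lag k for which h(n-k) appears. Here the deepest term is h(n-2), so the order is 2.

Order 2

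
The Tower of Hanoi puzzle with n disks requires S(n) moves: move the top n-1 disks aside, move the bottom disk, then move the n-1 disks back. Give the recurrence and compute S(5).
Moving n disks = move the top n-1 disks aside (S(n-1) moves) + move the largest disk (1 move) + move the n-1 disks back on top (S(n-1) moves), so S(n) = 2S(n-1) + 1, with S(1) = 1 (a single disk takes one move).
First terms: 1, 3, 7, 15, 31, … — each is one less than a power of 2. Indeed S(n) + 1 = 2(S(n-1) + 1) with S(1) + 1 = 2, so S(n) + 1 = 2ⁿ and S(n) = 2ⁿ - 1.
Hence S(5) = 2^5 - 1 = 32 - 1 = 31.

S(n) = 2S(n-1) + 1, S(1) = 1; S(5) = 31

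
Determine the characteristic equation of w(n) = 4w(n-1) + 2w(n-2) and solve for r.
Substitute w(n) = rⁿ and divide through by rⁿ⁻²: r² - 4r - 2 = 0
Discriminant: 4² + 4·2 = 24, not a perfect square, so by the quadratic formula r = (4 ± √24)/2.
General solution: w(n) = A·r₁ⁿ + B·r₂ⁿ where r₁,r₂ = (4 ± √24)/2

Characteristic: r² - 4r - 2 = 0, Roots: r = (4 ± √24)/2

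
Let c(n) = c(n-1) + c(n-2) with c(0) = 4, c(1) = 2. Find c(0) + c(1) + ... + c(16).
Computing the sequence terms: 4, 2, 6, 8, 14, 22, 36, 58, 94, 152, 246, 398, 644, 1042, 1686, 2728, 4414
Adding these values together:

11554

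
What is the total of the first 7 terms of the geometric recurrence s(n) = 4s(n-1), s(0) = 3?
Computing the sequence terms: 3, 12, 48, 192, 768, 3072, 12288
Adding these values together:

16383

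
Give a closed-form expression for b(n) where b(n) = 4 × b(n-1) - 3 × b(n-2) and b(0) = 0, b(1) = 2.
Recurrence: b(n) = 4 × b(n-1) - 3 × b(n-2), initial: b(0) = 0, b(1) = 2.
Characteristic equation: r² - 4r + 3 = 0, which factors as (r - 3)(r - 1) = 0, so r = 3, 1. General solution b(n) = A·3ⁿ + B·1ⁿ. From b(0) = 0: A + B = 0. From b(1) = 2: 3A + 1B = 2. Solving gives A = 1, B = -1.

b(n) = 3ⁿ - 1ⁿ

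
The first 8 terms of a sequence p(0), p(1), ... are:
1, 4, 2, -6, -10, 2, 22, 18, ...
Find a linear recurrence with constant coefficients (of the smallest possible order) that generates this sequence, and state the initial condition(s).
Look for the lowest-order linear relation among consecutive terms.
Observation: p(n) - 1·p(n-1) - (-2)·p(n-2) = 0 holds for the shown terms, and no order-1 relation p(n) = α·p(n-1) + β fits.
Check at n=3: 1·2 + (-2)·4 = -6. ✓

p(n) = p(n-1) - 2p(n-2), p(0) = 1, p(1) = 4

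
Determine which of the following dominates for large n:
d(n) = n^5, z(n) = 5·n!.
Comparing growth rates:
Growth-rate hierarchy: log n ≺ any polynomial ≺ any exponential cⁿ (c>1) ≺ n! ≺ nⁿ.
factorial dominates polynomial degree 5 asymptotically.

z(n) grows faster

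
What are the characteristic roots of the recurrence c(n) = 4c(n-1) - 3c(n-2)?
Substitute c(n) = rⁿ and divide through by rⁿ⁻²: r² - 4r + 3 = 0
Factor: (r - 1)(r - 3) = 0, so r = 1, 3.
General solution: c(n) = A·1ⁿ + B·3ⁿ

Characteristic: r² - 4r + 3 = 0, Roots: r = 1, 3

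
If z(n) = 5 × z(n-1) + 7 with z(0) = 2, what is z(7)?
Computing step by step:
z(0) = 2
z(1) = 5 × 2 + 7 = 17
z(2) = 5 × 17 + 7 = 92
z(3) = 5 × 92 + 7 = 467
z(4) = 5 × 467 + 7 = 2342
z(5) = 5 × 2342 + 7 = 11717
z(6) = 5 × 11717 + 7 = 58592
z(7) = 5 × 58592 + 7 = 292967

292967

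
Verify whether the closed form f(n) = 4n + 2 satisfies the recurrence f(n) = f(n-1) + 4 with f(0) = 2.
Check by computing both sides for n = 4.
From the recurrence with f(0) = 2:
  f(0) = 2, f(1) = 6, f(2) = 10, f(3) = 14, f(4) = 18
  so the recurrence gives f(4) = 18.
From the proposed closed form f(n) = 4n + 2:
  f(4) = 18.
Both sides give 18 at n = 4, and the initial condition(s) match, so the closed form is consistent.

Yes, the closed form is correct.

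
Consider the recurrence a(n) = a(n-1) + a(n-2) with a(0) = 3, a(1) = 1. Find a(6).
Computing the sequence terms:
3, 1, 4, 5, 9, 14, 23

23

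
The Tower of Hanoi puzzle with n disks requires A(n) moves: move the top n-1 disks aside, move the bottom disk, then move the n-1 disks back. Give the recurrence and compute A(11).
Moving n disks = move the top n-1 disks aside (A(n-1) moves) + move the largest disk (1 move) + move the n-1 disks back on top (A(n-1) moves), so A(n) = 2A(n-1) + 1, with A(1) = 1 (a single disk takes one move).
First terms: 1, 3, 7, 15, 31, 63, … — each is one less than a power of 2. Indeed A(n) + 1 = 2(A(n-1) + 1) with A(1) + 1 = 2, so A(n) + 1 = 2ⁿ and A(n) = 2ⁿ - 1.
Hence A(11) = 2^11 - 1 = 2048 - 1 = 2047.

A(n) = 2A(n-1) + 1, A(1) = 1; A(11) = 2047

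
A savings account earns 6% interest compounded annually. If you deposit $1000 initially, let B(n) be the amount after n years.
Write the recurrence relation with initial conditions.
Each year the balance grows by 6%, i.e. is multiplied by 1 + 6/100 = 1.06, so B(n) = 1.06 × B(n-1). The initial deposit gives B(0) = 1000.
Unrolling gives the closed form B(n) = 1000 × (1.06)ⁿ.

B(n) = 1.06 × B(n-1), B(0) = 1000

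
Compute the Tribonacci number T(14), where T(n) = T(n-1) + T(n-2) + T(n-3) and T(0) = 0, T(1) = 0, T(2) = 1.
Computing the sequence terms:
0, 0, 1, 1, 2, 4, 7, 13, 24, 44, 81, 149, 274, 504, 927

927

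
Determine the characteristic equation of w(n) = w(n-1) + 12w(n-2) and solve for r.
Substitute w(n) = rⁿ and divide through by rⁿ⁻²: r² - r - 12 = 0
Factor: (r - 4)(r + 3) = 0, so r = 4, -3.
General solution: w(n) = A·4ⁿ + B·(-3)ⁿ

Characteristic: r² - r - 12 = 0, Roots: r = 4, -3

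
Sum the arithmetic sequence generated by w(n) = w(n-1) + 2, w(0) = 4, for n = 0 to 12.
Computing the sequence terms: 4, 6, 8, 10, 12, 14, 16, 18, 20, 22, 24, 26, 28
Adding these values together:

208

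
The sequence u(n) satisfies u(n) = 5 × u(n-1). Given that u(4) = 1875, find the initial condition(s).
In general u(n) = 5ⁿ · u(0). At n = 4: u(0) = u(4) / 5^4 = 1875 / 625 = 3.

u(0) = 3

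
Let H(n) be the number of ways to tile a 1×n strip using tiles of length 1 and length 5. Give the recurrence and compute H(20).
Condition on the last tile: it has length 1 (leaving a 1×(n-1) strip) or length 5 (leaving a 1×(n-5) strip), so H(n) = H(n-1) + H(n-5) (order-5 linear recurrence).
For 0 ≤ i < 5 only unit tiles fit, so H(i) = 1.
Iterating the recurrence: H(5) = 2, H(6) = 3, H(7) = 4, H(8) = 5, H(9) = 6, H(10) = 8, H(11) = 11, H(12) = 15, H(13) = 20, H(14) = 26, H(15) = 34, H(16) = 45, H(17) = 60, H(18) = 80, H(19) = 106, H(20) = 140.

H(n) = H(n-1) + H(n-5), with H(i) = 1 for 0 ≤ i < 5; H(20) = 140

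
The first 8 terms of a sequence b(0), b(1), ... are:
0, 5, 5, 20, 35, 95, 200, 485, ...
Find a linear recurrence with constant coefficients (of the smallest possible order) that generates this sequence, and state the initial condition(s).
Look for the lowest-order linear relation among consecutive terms.
Observation: b(n) - 1·b(n-1) - (3)·b(n-2) = 0 holds for the shown terms, and no order-1 relation b(n) = α·b(n-1) + β fits.
Check at n=3: 1·5 + (3)·5 = 20. ✓

b(n) = b(n-1) + 3b(n-2), b(0) = 0, b(1) = 5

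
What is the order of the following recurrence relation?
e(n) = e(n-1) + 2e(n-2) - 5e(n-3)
The order is the largest lag k for which e(n-k) appears. Here the deepest term is e(n-3), so the order is 3.

Order 3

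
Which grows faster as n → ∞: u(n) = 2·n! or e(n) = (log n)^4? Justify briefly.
Comparing growth rates:
Growth-rate hierarchy: log n ≺ any polynomial ≺ any exponential cⁿ (c>1) ≺ n! ≺ nⁿ.
factorial dominates polylogarithmic (log n)^4 asymptotically.

u(n) grows faster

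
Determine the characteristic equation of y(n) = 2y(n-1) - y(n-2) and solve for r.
Substitute y(n) = rⁿ and divide through by rⁿ⁻²: r² - 2r + 1 = 0
Factor: (r - 1)² = 0, so r = 1 (double root).
General solution: y(n) = (A + Bn)·1ⁿ

Characteristic: r² - 2r + 1 = 0, Roots: r = 1 (double root)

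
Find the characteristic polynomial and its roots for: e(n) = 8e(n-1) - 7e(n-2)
Substitute e(n) = rⁿ and divide through by rⁿ⁻²: r² - 8r + 7 = 0
Factor: (r - 7)(r - 1) = 0, so r = 7, 1.
General solution: e(n) = A·7ⁿ + B·1ⁿ

Characteristic: r² - 8r + 7 = 0, Roots: r = 7, 1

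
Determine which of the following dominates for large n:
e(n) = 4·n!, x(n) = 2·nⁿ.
Comparing growth rates:
Growth-rate hierarchy: log n ≺ any polynomial ≺ any exponential cⁿ (c>1) ≺ n! ≺ nⁿ.
super-exponential nⁿ dominates factorial asymptotically.

x(n) grows faster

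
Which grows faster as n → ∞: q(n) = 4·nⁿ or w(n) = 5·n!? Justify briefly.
Comparing growth rates:
Growth-rate hierarchy: log n ≺ any polynomial ≺ any exponential cⁿ (c>1) ≺ n! ≺ nⁿ.
super-exponential nⁿ dominates factorial asymptotically.

q(n) grows faster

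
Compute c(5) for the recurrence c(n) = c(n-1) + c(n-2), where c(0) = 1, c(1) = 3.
Computing the sequence terms:
1, 3, 4, 7, 11, 18

18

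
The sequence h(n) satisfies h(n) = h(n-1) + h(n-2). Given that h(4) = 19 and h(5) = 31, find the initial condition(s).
Work backwards using h(k) = h(k+2) - h(k+1):
h(3) = h(5) - h(4) = 31 - 19 = 12
h(2) = h(4) - h(3) = 19 - 12 = 7
h(1) = h(3) - h(2) = 12 - 7 = 5
h(0) = h(2) - h(1) = 7 - 5 = 2

h(0) = 2, h(1) = 5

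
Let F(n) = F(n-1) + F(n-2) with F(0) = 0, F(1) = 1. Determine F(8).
Computing the sequence terms:
0, 1, 1, 2, 3, 5, 8, 13, 21

21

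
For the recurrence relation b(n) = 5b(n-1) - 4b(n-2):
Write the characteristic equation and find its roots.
Substitute b(n) = rⁿ and divide through by rⁿ⁻²: r² - 5r + 4 = 0
Factor: (r - 1)(r - 4) = 0, so r = 1, 4.
General solution: b(n) = A·1ⁿ + B·4ⁿ

Characteristic: r² - 5r + 4 = 0, Roots: r = 1, 4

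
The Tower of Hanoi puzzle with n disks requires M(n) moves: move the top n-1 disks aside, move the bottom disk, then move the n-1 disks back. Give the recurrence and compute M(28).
Moving n disks = move the top n-1 disks aside (M(n-1) moves) + move the largest disk (1 move) + move the n-1 disks back on top (M(n-1) moves), so M(n) = 2M(n-1) + 1, with M(1) = 1 (a single disk takes one move).
First terms: 1, 3, 7, 15, 31, 63, … — each is one less than a power of 2. Indeed M(n) + 1 = 2(M(n-1) + 1) with M(1) + 1 = 2, so M(n) + 1 = 2ⁿ and M(n) = 2ⁿ - 1.
Hence M(28) = 2^28 - 1 = 268435456 - 1 = 268435455.

M(n) = 2M(n-1) + 1, M(1) = 1; M(28) = 268435455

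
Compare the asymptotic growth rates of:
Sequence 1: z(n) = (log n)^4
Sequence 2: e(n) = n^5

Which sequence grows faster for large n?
Comparing growth rates:
Growth-rate hierarchy: log n ≺ any polynomial ≺ any exponential cⁿ (c>1) ≺ n! ≺ nⁿ.
polynomial degree 5 dominates polylogarithmic (log n)^4 asymptotically.

e(n) grows faster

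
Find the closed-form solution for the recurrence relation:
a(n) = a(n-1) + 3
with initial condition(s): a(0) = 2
Recurrence: a(n) = a(n-1) + 3, initial: a(0) = 2.
Each step adds 3, so a(n) = a(0) + 3n = 3n + 2.

a(n) = 3n + 2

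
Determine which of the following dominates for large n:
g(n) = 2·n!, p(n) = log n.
Comparing growth rates:
Growth-rate hierarchy: log n ≺ any polynomial ≺ any exponential cⁿ (c>1) ≺ n! ≺ nⁿ.
factorial dominates logarithmic asymptotically.

g(n) grows faster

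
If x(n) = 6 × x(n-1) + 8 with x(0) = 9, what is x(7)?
Computing step by step:
x(0) = 9
x(1) = 6 × 9 + 8 = 62
x(2) = 6 × 62 + 8 = 380
x(3) = 6 × 380 + 8 = 2288
x(4) = 6 × 2288 + 8 = 13736
x(5) = 6 × 13736 + 8 = 82424
x(6) = 6 × 82424 + 8 = 494552
x(7) = 6 × 494552 + 8 = 2967320

2967320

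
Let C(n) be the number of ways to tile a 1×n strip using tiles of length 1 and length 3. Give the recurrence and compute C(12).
Condition on the last tile: it has length 1 (leaving a 1×(n-1) strip) or length 3 (leaving a 1×(n-3) strip), so C(n) = C(n-1) + C(n-3) (order-3 linear recurrence).
For 0 ≤ i < 3 only unit tiles fit, so C(i) = 1.
Iterating the recurrence: C(3) = 2, C(4) = 3, C(5) = 4, C(6) = 6, C(7) = 9, C(8) = 13, C(9) = 19, C(10) = 28, C(11) = 41, C(12) = 60.

C(n) = C(n-1) + C(n-3), with C(i) = 1 for 0 ≤ i < 3; C(12) = 60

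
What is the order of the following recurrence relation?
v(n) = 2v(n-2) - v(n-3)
The order is the largest lag k for which v(n-k) appears. Here the deepest term is v(n-3), so the order is 3.

Order 3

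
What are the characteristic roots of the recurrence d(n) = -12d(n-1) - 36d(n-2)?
Substitute d(n) = rⁿ and divide through by rⁿ⁻²: r² + 12r + 36 = 0
Factor: (r + 6)² = 0, so r = -6 (double root).
General solution: d(n) = (A + Bn)·(-6)ⁿ

Characteristic: r² + 12r + 36 = 0, Roots: r = -6 (double root)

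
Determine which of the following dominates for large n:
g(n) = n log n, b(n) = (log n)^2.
Comparing growth rates:
Growth-rate hierarchy: log n ≺ any polynomial ≺ any exponential cⁿ (c>1) ≺ n! ≺ nⁿ.
polynomial degree 1 (with log factor) dominates polylogarithmic (log n)^2 asymptotically.

g(n) grows faster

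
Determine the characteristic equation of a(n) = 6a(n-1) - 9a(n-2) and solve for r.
Substitute a(n) = rⁿ and divide through by rⁿ⁻²: r² - 6r + 9 = 0
Factor: (r - 3)² = 0, so r = 3 (double root).
General solution: a(n) = (A + Bn)·3ⁿ

Characteristic: r² - 6r + 9 = 0, Roots: r = 3 (double root)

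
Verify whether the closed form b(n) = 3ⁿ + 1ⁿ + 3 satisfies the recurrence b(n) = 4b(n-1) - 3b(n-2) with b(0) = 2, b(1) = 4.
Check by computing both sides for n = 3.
From the recurrence with b(0) = 2, b(1) = 4:
  b(0) = 2, b(1) = 4, b(2) = 10, b(3) = 28
  so the recurrence gives b(3) = 28.
From the proposed closed form b(n) = 3ⁿ + 1ⁿ + 3:
  b(3) = 31.
The recurrence gives 28 but the closed form gives 31, so the closed form does not satisfy the recurrence.

No, the closed form is incorrect.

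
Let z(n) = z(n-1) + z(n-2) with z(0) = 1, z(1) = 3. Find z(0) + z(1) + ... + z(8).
Computing the sequence terms: 1, 3, 4, 7, 11, 18, 29, 47, 76
Adding these values together:

196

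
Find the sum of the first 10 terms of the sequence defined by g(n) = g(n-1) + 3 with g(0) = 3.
Computing the sequence terms: 3, 6, 9, 12, 15, 18, 21, 24, 27, 30
Adding these values together:

165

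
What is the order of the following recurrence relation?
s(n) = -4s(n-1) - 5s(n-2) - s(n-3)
The order is the largest lag k for which s(n-k) appears. Here the deepest term is s(n-3), so the order is 3.

Order 3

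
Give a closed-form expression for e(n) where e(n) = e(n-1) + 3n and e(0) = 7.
Recurrence: e(n) = e(n-1) + 3n, initial: e(0) = 7.
Telescoping: e(n) = e(0) + 3·Σᵢ₌₁ⁿ i = 7 + 3·n(n+1)/2.

e(n) = 3·n(n+1)/2 + 7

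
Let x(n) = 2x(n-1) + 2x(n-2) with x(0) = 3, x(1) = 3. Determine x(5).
Computing the sequence terms:
3, 3, 12, 30, 84, 228

228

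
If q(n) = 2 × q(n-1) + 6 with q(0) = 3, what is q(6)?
Computing step by step:
q(0) = 3
q(1) = 2 × 3 + 6 = 12
q(2) = 2 × 12 + 6 = 30
q(3) = 2 × 30 + 6 = 66
q(4) = 2 × 66 + 6 = 138
q(5) = 2 × 138 + 6 = 282
q(6) = 2 × 282 + 6 = 570

570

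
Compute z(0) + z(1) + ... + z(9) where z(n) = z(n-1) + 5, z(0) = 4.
Computing the sequence terms: 4, 9, 14, 19, 24, 29, 34, 39, 44, 49
Adding these values together:

265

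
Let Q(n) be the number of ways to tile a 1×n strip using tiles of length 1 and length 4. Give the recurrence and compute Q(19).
Condition on the last tile: it has length 1 (leaving a 1×(n-1) strip) or length 4 (leaving a 1×(n-4) strip), so Q(n) = Q(n-1) + Q(n-4) (order-4 linear recurrence).
For 0 ≤ i < 4 only unit tiles fit, so Q(i) = 1.
Iterating the recurrence: Q(4) = 2, Q(5) = 3, Q(6) = 4, Q(7) = 5, Q(8) = 7, Q(9) = 10, Q(10) = 14, Q(11) = 19, Q(12) = 26, Q(13) = 36, Q(14) = 50, Q(15) = 69, Q(16) = 95, Q(17) = 131, Q(18) = 181, Q(19) = 250.

Q(n) = Q(n-1) + Q(n-4), with Q(i) = 1 for 0 ≤ i < 4; Q(19) = 250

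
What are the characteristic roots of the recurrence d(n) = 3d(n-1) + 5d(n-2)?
Substitute d(n) = rⁿ and divide through by rⁿ⁻²: r² - 3r - 5 = 0
Discriminant: 3² + 4·5 = 29, not a perfect square, so by the quadratic formula r = (3 ± √29)/2.
General solution: d(n) = A·r₁ⁿ + B·r₂ⁿ where r₁,r₂ = (3 ± √29)/2

Characteristic: r² - 3r - 5 = 0, Roots: r = (3 ± √29)/2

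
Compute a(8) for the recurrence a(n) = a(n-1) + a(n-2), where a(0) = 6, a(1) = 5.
Computing the sequence terms:
6, 5, 11, 16, 27, 43, 70, 113, 183

183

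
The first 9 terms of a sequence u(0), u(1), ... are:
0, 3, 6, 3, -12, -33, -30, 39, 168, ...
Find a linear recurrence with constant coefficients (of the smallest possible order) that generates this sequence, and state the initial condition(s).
Look for the lowest-order linear relation among consecutive terms.
Observation: u(n) - 2·u(n-1) - (-3)·u(n-2) = 0 holds for the shown terms, and no order-1 relation u(n) = α·u(n-1) + β fits.
Check at n=3: 2·6 + (-3)·3 = 3. ✓

u(n) = 2u(n-1) - 3u(n-2), u(0) = 0, u(1) = 3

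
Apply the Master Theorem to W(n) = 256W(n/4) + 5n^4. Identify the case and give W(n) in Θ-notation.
Master Theorem template: W(n) = a·W(n/b) + f(n).
Here: a=256, b=4, f(n)=5n^4
Compute log_b(a) = log_4(256) = 4.
f(n) = 5n^4 = Θ(n^4). Case 2: W(n) = Θ(n^4 log n).

Case 2: W(n) = Θ(n^4 log n)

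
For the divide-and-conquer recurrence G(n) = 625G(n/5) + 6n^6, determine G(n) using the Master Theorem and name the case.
Master Theorem template: G(n) = a·G(n/b) + f(n).
Here: a=625, b=5, f(n)=6n^6
Compute log_b(a) = log_5(625) = 4.
f(n) = 6n^6 = Ω(n^(4+ε)) with ε = 2, and the regularity condition holds (a·f(n/b) = (a/b^6)·f(n) with a/b^6 = 5^-2 < 1). Case 3: G(n) = Θ(f(n)) = Θ(n^6).

Case 3: G(n) = Θ(n^6)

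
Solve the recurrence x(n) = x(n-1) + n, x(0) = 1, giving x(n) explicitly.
Recurrence: x(n) = x(n-1) + n, initial: x(0) = 1.
Telescoping: x(n) = x(0) + Σᵢ₌₁ⁿ i = 1 + n(n+1)/2.

x(n) = n(n+1)/2 + 1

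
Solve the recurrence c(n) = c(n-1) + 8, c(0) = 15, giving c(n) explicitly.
Recurrence: c(n) = c(n-1) + 8, initial: c(0) = 15.
Each step adds 8, so c(n) = c(0) + 8n = 8n + 15.

c(n) = 8n + 15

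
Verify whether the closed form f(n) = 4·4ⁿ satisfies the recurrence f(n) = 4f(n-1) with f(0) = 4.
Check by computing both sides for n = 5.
From the recurrence with f(0) = 4:
  f(0) = 4, f(1) = 16, f(2) = 64, f(3) = 256, f(4) = 1024, f(5) = 4096
  so the recurrence gives f(5) = 4096.
From the proposed closed form f(n) = 4·4ⁿ:
  f(5) = 4096.
Both sides give 4096 at n = 5, and the initial condition(s) match, so the closed form is consistent.

Yes, the closed form is correct.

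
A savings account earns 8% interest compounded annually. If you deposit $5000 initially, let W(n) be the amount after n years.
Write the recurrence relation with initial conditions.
Each year the balance grows by 8%, i.e. is multiplied by 1 + 8/100 = 1.08, so W(n) = 1.08 × W(n-1). The initial deposit gives W(0) = 5000.
Unrolling gives the closed form W(n) = 5000 × (1.08)ⁿ.

W(n) = 1.08 × W(n-1), W(0) = 5000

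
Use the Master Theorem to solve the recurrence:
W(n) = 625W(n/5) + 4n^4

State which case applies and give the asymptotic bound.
Master Theorem template: W(n) = a·W(n/b) + f(n).
Here: a=625, b=5, f(n)=4n^4
Compute log_b(a) = log_5(625) = 4.
f(n) = 4n^4 = Θ(n^4). Case 2: W(n) = Θ(n^4 log n).

Case 2: W(n) = Θ(n^4 log n)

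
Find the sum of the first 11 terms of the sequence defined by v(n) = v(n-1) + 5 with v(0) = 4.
Computing the sequence terms: 4, 9, 14, 19, 24, 29, 34, 39, 44, 49, 54
Adding these values together:

319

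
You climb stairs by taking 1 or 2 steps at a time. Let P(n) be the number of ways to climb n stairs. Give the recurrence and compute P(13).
Condition on the size of the last step (1 to 2): before it there were n-1, …, n-2 stairs climbed, and these cases are disjoint, so P(n) = P(n-1) + P(n-2) (Fibonacci-type sequence).
Initial conditions by direct count (compositions of i into parts ≤ 2): P(1) = 1; P(2) = 2.
Iterating the recurrence: P(3) = 3, P(4) = 5, P(5) = 8, P(6) = 13, P(7) = 21, P(8) = 34, P(9) = 55, P(10) = 89, P(11) = 144, P(12) = 233, P(13) = 377.

P(n) = P(n-1) + P(n-2), P(1) = 1, P(2) = 2; P(13) = 377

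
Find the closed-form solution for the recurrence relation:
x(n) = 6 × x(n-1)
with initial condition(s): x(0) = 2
Recurrence: x(n) = 6 × x(n-1), initial: x(0) = 2.
Each term is 6 times the previous, so this is geometric with ratio 6. After n steps: x(n) = x(0)·6ⁿ = 2·6ⁿ.

x(n) = 2·6ⁿ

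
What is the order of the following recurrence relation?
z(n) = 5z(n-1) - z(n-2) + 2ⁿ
The order is the largest lag k for which z(n-k) appears. Here the deepest term is z(n-2) (the 2ⁿ term is non-homogeneous and does not affect the order), so the order is 2.

Order 2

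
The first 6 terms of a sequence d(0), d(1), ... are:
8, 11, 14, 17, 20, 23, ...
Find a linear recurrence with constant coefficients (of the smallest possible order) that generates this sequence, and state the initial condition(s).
Look for the lowest-order linear relation among consecutive terms.
Observation: consecutive differences are constant (= 3).
Check at n=2: 1·11 + 3 = 14. ✓

d(n) = d(n-1) + 3, d(0) = 8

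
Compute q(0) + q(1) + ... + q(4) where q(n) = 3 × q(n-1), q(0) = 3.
Computing the sequence terms: 3, 9, 27, 81, 243
Adding these values together:

363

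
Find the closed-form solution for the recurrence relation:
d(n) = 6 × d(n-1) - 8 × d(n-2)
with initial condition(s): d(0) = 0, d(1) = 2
Recurrence: d(n) = 6 × d(n-1) - 8 × d(n-2), initial: d(0) = 0, d(1) = 2.
Characteristic equation: r² - 6r + 8 = 0, which factors as (r - 4)(r - 2) = 0, so r = 4, 2. General solution d(n) = A·4ⁿ + B·2ⁿ. From d(0) = 0: A + B = 0. From d(1) = 2: 4A + 2B = 2. Solving gives A = 1, B = -1.

d(n) = 4ⁿ - 2ⁿ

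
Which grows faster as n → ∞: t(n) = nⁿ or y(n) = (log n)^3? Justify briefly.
Comparing growth rates:
Growth-rate hierarchy: log n ≺ any polynomial ≺ any exponential cⁿ (c>1) ≺ n! ≺ nⁿ.
super-exponential nⁿ dominates polylogarithmic (log n)^3 asymptotically.

t(n) grows faster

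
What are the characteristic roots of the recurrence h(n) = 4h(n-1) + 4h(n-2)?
Substitute h(n) = rⁿ and divide through by rⁿ⁻²: r² - 4r - 4 = 0
Discriminant: 4² + 4·4 = 32, not a perfect square, so by the quadratic formula r = (4 ± √32)/2.
General solution: h(n) = A·r₁ⁿ + B·r₂ⁿ where r₁,r₂ = (4 ± √32)/2

Characteristic: r² - 4r - 4 = 0, Roots: r = (4 ± √32)/2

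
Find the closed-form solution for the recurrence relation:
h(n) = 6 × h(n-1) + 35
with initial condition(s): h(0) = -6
Recurrence: h(n) = 6 × h(n-1) + 35, initial: h(0) = -6.
Try h(n) = A·6ⁿ + C. Substituting: A·6ⁿ + C = 6(A·6ⁿ⁻¹ + C) + 35 = A·6ⁿ + 6C + 35, so C = 6C + 35, giving C = -7. Then h(0) = A - 7 = -6 gives A = 1.

h(n) = 6ⁿ - 7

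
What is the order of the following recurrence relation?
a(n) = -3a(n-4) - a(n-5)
The order is the largest lag k for which a(n-k) appears. Here the deepest term is a(n-5), so the order is 5.

Order 5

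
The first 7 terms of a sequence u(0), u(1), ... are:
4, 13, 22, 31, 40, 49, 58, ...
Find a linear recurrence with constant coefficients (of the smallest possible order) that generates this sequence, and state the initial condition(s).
Look for the lowest-order linear relation among consecutive terms.
Observation: consecutive differences are constant (= 9).
Check at n=2: 1·13 + 9 = 22. ✓

u(n) = u(n-1) + 9, u(0) = 4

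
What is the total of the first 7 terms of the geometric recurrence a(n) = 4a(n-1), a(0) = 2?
Computing the sequence terms: 2, 8, 32, 128, 512, 2048, 8192
Adding these values together:

10922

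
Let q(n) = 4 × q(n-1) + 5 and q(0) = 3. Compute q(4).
Computing step by step:
q(0) = 3
q(1) = 4 × 3 + 5 = 17
q(2) = 4 × 17 + 5 = 73
q(3) = 4 × 73 + 5 = 297
q(4) = 4 × 297 + 5 = 1193

1193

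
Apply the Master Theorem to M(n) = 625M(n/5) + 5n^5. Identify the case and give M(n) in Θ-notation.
Master Theorem template: M(n) = a·M(n/b) + f(n).
Here: a=625, b=5, f(n)=5n^5
Compute log_b(a) = log_5(625) = 4.
f(n) = 5n^5 = Ω(n^(4+ε)) with ε = 1, and the regularity condition holds (a·f(n/b) = (a/b^5)·f(n) with a/b^5 = 5^-1 < 1). Case 3: M(n) = Θ(f(n)) = Θ(n^5).

Case 3: M(n) = Θ(n^5)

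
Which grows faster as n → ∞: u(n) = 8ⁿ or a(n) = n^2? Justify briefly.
Comparing growth rates:
Growth-rate hierarchy: log n ≺ any polynomial ≺ any exponential cⁿ (c>1) ≺ n! ≺ nⁿ.
exponential base 8 dominates polynomial degree 2 asymptotically.

u(n) grows faster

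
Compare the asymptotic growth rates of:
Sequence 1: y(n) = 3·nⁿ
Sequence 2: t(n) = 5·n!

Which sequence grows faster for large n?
Comparing growth rates:
Growth-rate hierarchy: log n ≺ any polynomial ≺ any exponential cⁿ (c>1) ≺ n! ≺ nⁿ.
super-exponential nⁿ dominates factorial asymptotically.

y(n) grows faster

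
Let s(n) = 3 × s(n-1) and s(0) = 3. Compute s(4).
Computing step by step:
s(0) = 3
s(1) = 3 × 3 = 9
s(2) = 3 × 9 = 27
s(3) = 3 × 27 = 81
s(4) = 3 × 81 = 243

243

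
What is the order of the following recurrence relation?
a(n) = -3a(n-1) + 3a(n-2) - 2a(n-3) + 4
The order is the largest lag k for which a(n-k) appears. Here the deepest term is a(n-3) (the 4 term is non-homogeneous and does not affect the order), so the order is 3.

Order 3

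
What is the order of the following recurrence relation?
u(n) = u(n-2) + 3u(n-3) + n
The order is the largest lag k for which u(n-k) appears. Here the deepest term is u(n-3) (the n term is non-homogeneous and does not affect the order), so the order is 3.

Order 3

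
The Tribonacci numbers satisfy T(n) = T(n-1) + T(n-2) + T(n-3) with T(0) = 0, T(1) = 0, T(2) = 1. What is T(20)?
Computing the sequence terms:
0, 0, 1, 1, 2, 4, 7, 13, 24, 44, 81, 149, 274, 504, 927, 1705, 3136, 5768, 10609, 19513, 35890

35890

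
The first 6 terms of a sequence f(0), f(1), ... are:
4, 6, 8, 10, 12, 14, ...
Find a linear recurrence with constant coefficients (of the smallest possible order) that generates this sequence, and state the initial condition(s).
Look for the lowest-order linear relation among consecutive terms.
Observation: consecutive differences are constant (= 2).
Check at n=2: 1·6 + 2 = 8. ✓

f(n) = f(n-1) + 2, f(0) = 4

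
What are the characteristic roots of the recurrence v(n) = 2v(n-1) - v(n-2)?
Substitute v(n) = rⁿ and divide through by rⁿ⁻²: r² - 2r + 1 = 0
Factor: (r - 1)² = 0, so r = 1 (double root).
General solution: v(n) = (A + Bn)·1ⁿ

Characteristic: r² - 2r + 1 = 0, Roots: r = 1 (double root)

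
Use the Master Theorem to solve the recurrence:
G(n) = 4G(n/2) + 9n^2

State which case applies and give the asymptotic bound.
Master Theorem template: G(n) = a·G(n/b) + f(n).
Here: a=4, b=2, f(n)=9n^2
Compute log_b(a) = log_2(4) = 2.
f(n) = 9n^2 = Θ(n^2). Case 2: G(n) = Θ(n^2 log n).

Case 2: G(n) = Θ(n^2 log n)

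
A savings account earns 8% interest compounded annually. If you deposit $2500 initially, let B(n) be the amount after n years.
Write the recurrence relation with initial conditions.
Each year the balance grows by 8%, i.e. is multiplied by 1 + 8/100 = 1.08, so B(n) = 1.08 × B(n-1). The initial deposit gives B(0) = 2500.
Unrolling gives the closed form B(n) = 2500 × (1.08)ⁿ.

B(n) = 1.08 × B(n-1), B(0) = 2500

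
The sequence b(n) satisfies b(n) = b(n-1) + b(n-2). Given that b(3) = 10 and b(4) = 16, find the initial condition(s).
Work backwards using b(k) = b(k+2) - b(k+1):
b(2) = b(4) - b(3) = 16 - 10 = 6
b(1) = b(3) - b(2) = 10 - 6 = 4
b(0) = b(2) - b(1) = 6 - 4 = 2

b(0) = 2, b(1) = 4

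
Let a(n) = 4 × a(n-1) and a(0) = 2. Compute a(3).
Computing step by step:
a(0) = 2
a(1) = 4 × 2 = 8
a(2) = 4 × 8 = 32
a(3) = 4 × 32 = 128

128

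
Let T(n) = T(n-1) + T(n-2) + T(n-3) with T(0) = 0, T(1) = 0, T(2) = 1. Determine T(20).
Computing the sequence terms:
0, 0, 1, 1, 2, 4, 7, 13, 24, 44, 81, 149, 274, 504, 927, 1705, 3136, 5768, 10609, 19513, 35890

35890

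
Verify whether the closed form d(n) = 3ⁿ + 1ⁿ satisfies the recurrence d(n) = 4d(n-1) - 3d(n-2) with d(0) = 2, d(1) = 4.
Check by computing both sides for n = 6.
From the recurrence with d(0) = 2, d(1) = 4:
  d(0) = 2, d(1) = 4, d(2) = 10, d(3) = 28, d(4) = 82, d(5) = 244, d(6) = 730
  so the recurrence gives d(6) = 730.
From the proposed closed form d(n) = 3ⁿ + 1ⁿ:
  d(6) = 730.
Both sides give 730 at n = 6, and the initial condition(s) match, so the closed form is consistent.

Yes, the closed form is correct.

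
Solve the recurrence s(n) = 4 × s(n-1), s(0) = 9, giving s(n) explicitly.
Recurrence: s(n) = 4 × s(n-1), initial: s(0) = 9.
Each term is 4 times the previous, so this is geometric with ratio 4. After n steps: s(n) = s(0)·4ⁿ = 9·4ⁿ.

s(n) = 9·4ⁿ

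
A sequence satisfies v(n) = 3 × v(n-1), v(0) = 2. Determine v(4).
Computing step by step:
v(0) = 2
v(1) = 3 × 2 = 6
v(2) = 3 × 6 = 18
v(3) = 3 × 18 = 54
v(4) = 3 × 54 = 162

162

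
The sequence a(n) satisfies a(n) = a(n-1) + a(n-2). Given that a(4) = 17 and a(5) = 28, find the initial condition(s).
Work backwards using a(k) = a(k+2) - a(k+1):
a(3) = a(5) - a(4) = 28 - 17 = 11
a(2) = a(4) - a(3) = 17 - 11 = 6
a(1) = a(3) - a(2) = 11 - 6 = 5
a(0) = a(2) - a(1) = 6 - 5 = 1

a(0) = 1, a(1) = 5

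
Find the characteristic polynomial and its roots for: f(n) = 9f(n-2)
Substitute f(n) = rⁿ and divide through by rⁿ⁻²: r² - 9 = 0
Factor: (r - 3)(r + 3) = 0, so r = 3, -3.
General solution: f(n) = A·3ⁿ + B·(-3)ⁿ

Characteristic: r² - 9 = 0, Roots: r = 3, -3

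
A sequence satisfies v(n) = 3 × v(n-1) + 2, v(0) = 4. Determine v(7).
Computing step by step:
v(0) = 4
v(1) = 3 × 4 + 2 = 14
v(2) = 3 × 14 + 2 = 44
v(3) = 3 × 44 + 2 = 134
v(4) = 3 × 134 + 2 = 404
v(5) = 3 × 404 + 2 = 1214
v(6) = 3 × 1214 + 2 = 3644
v(7) = 3 × 3644 + 2 = 10934

10934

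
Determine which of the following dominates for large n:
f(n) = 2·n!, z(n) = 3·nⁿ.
Comparing growth rates:
Growth-rate hierarchy: log n ≺ any polynomial ≺ any exponential cⁿ (c>1) ≺ n! ≺ nⁿ.
super-exponential nⁿ dominates factorial asymptotically.

z(n) grows faster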